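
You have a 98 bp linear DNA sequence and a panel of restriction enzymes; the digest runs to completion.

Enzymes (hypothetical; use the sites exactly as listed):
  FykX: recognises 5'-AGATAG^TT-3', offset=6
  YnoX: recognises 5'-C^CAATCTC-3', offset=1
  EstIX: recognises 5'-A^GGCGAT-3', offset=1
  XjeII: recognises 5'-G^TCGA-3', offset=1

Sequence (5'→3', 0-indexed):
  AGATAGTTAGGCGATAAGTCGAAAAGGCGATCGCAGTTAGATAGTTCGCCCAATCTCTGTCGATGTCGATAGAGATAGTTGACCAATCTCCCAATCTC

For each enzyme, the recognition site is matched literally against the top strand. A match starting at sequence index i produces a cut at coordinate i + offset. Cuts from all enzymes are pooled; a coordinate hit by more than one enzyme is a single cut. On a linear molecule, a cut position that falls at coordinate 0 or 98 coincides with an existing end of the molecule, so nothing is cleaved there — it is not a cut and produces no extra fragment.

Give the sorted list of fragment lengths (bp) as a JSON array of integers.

Site scan:
  FykX AGATAGTT/6: at [0, 38, 72] ⇒ [6, 44, 78]
  YnoX CCAATCTC/1: at [49, 82, 90] ⇒ [50, 83, 91]
  EstIX AGGCGAT/1: at [8, 24] ⇒ [9, 25]
  XjeII GTCGA/1: at [17, 58, 64] ⇒ [18, 59, 65]

Pooled cuts: [6, 9, 18, 25, 44, 50, 59, 65, 78, 83, 91]

Fragments:
  [0,6): 6 bp
  [6,9): 3 bp
  [9,18): 9 bp
  [18,25): 7 bp
  [25,44): 19 bp
  [44,50): 6 bp
  [50,59): 9 bp
  [59,65): 6 bp
  [65,78): 13 bp
  [78,83): 5 bp
  [83,91): 8 bp
  [91,98): 7 bp

[3,5,6,6,6,7,7,8,9,9,13,19]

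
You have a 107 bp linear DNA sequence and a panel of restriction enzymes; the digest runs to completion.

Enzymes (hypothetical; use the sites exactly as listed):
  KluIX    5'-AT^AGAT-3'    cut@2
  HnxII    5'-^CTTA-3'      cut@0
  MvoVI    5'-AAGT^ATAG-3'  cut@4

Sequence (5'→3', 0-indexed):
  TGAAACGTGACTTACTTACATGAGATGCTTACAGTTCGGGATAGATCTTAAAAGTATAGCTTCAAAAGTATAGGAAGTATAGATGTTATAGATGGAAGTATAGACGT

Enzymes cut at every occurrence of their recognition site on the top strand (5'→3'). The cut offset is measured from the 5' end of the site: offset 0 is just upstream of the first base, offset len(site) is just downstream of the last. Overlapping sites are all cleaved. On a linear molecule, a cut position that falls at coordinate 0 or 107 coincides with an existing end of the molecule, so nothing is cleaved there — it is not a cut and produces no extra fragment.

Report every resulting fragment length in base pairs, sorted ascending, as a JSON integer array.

Site scan:
  KluIX (ATAGAT, off=2): starts [40, 78, 87] → cuts [42, 80, 89]
  HnxII (CTTA, off=0): starts [10, 14, 27, 46] → cuts [10, 14, 27, 46]
  MvoVI (AAGTATAG, off=4): starts [51, 65, 74, 95] → cuts [55, 69, 78, 99]

Pooled cuts: [10, 14, 27, 42, 46, 55, 69, 78, 80, 89, 99]

Fragment lengths:
  [0,10): 10 bp
  [10,14): 4 bp
  [14,27): 13 bp
  [27,42): 15 bp
  [42,46): 4 bp
  [46,55): 9 bp
  [55,69): 14 bp
  [69,78): 9 bp
  [78,80): 2 bp
  [80,89): 9 bp
  [89,99): 10 bp
  [99,107): 8 bp

[2,4,4,8,9,9,9,10,10,13,14,15]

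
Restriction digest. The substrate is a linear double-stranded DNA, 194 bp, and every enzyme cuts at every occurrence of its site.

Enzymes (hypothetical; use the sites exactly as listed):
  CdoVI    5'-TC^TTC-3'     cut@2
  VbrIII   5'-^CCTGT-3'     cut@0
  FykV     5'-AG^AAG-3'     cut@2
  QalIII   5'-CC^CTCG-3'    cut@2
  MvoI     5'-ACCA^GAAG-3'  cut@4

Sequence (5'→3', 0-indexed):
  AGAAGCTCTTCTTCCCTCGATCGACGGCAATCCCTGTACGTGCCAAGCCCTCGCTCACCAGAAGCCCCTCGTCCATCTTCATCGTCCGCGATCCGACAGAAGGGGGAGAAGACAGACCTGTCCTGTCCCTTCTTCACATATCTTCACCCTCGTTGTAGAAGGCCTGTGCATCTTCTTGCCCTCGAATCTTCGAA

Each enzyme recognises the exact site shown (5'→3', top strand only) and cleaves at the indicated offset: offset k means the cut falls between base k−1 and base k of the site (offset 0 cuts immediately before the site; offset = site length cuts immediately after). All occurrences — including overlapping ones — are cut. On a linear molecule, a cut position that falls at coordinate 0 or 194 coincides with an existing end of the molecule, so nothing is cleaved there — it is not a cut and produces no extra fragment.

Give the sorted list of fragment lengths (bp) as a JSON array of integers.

[1,2,3,4,4,5,6,6,6,6,8,8,8,9,10,10,10,10,11,11,17,17,22]

Site scan:
  CdoVI (TCTTC, off=2): starts [6, 9, 75, 130, 140, 170, 186] → cuts [8, 11, 77, 132, 142, 172, 188]
  VbrIII (CCTGT, off=0): starts [32, 116, 121, 162] → cuts [32, 116, 121, 162]
  FykV (AGAAG, off=2): starts [0, 59, 97, 106, 156] → cuts [2, 61, 99, 108, 158]
  QalIII (CCCTCG, off=2): starts [13, 47, 65, 146, 178] → cuts [15, 49, 67, 148, 180]
  MvoI (ACCAGAAG, off=4): starts [56] → cuts [60]

All cut coordinates (distinct, sorted): [2, 8, 11, 15, 32, 49, 60, 61, 67, 77, 99, 108, 116, 121, 132, 142, 148, 158, 162, 172, 180, 188]

Fragments:
  [0,2): 2 bp
  [2,8): 6 bp
  [8,11): 3 bp
  [11,15): 4 bp
  [15,32): 17 bp
  [32,49): 17 bp
  [49,60): 11 bp
  [60,61): 1 bp
  [61,67): 6 bp
  [67,77): 10 bp
  [77,99): 22 bp
  [99,108): 9 bp
  [108,116): 8 bp
  [116,121): 5 bp
  [121,132): 11 bp
  [132,142): 10 bp
  [142,148): 6 bp
  [148,158): 10 bp
  [158,162): 4 bp
  [162,172): 10 bp
  [172,180): 8 bp
  [180,188): 8 bp
  [188,194): 6 bp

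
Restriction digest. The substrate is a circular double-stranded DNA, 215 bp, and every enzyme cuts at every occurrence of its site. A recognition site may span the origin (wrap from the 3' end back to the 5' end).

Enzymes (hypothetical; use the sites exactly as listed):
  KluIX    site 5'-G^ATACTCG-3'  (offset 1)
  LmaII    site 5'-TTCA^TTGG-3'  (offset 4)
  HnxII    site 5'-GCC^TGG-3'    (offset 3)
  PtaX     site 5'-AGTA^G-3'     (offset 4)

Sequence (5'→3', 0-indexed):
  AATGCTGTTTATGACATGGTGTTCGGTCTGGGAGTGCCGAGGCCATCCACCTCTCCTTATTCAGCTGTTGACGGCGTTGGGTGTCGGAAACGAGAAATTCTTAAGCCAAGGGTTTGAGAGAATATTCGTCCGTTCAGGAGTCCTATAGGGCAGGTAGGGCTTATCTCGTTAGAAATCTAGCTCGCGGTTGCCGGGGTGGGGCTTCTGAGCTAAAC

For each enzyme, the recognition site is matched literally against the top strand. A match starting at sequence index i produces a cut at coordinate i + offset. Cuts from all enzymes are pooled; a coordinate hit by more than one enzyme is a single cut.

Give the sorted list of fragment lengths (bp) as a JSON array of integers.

Site scan:
  KluIX (GATACTCG, off=1): no sites
  LmaII (TTCATTGG, off=4): no sites
  HnxII (GCCTGG, off=3): no sites
  PtaX (AGTAG, off=4): no sites

All cut coordinates (distinct, sorted): ∅

Fragments:
  no cuts → one circular fragment of 215 bp

[215]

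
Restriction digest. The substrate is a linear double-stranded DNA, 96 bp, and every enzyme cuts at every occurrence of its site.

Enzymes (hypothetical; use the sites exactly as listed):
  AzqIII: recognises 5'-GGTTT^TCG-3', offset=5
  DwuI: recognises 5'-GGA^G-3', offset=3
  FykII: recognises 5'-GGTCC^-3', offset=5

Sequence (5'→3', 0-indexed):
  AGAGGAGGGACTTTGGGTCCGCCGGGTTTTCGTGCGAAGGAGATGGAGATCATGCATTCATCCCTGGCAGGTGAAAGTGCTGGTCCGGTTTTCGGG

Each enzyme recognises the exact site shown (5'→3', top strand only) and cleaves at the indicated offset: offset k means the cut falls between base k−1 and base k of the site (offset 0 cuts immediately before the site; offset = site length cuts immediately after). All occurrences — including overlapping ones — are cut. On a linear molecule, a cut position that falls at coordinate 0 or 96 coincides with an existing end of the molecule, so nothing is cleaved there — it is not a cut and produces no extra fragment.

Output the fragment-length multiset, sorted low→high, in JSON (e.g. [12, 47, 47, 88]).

[5,5,6,6,9,12,14,39]

Per-enzyme occurrences:
  AzqIII (GGTTTTCG, off=5): starts [24, 86] → cuts [29, 91]
  DwuI (GGAG, off=3): starts [3, 38, 44] → cuts [6, 41, 47]
  FykII (GGTCC, off=5): starts [15, 81] → cuts [20, 86]

Pooled cuts: [6, 20, 29, 41, 47, 86, 91]

Fragments:
  [0,6): 6 bp
  [6,20): 14 bp
  [20,29): 9 bp
  [29,41): 12 bp
  [41,47): 6 bp
  [47,86): 39 bp
  [86,91): 5 bp
  [91,96): 5 bp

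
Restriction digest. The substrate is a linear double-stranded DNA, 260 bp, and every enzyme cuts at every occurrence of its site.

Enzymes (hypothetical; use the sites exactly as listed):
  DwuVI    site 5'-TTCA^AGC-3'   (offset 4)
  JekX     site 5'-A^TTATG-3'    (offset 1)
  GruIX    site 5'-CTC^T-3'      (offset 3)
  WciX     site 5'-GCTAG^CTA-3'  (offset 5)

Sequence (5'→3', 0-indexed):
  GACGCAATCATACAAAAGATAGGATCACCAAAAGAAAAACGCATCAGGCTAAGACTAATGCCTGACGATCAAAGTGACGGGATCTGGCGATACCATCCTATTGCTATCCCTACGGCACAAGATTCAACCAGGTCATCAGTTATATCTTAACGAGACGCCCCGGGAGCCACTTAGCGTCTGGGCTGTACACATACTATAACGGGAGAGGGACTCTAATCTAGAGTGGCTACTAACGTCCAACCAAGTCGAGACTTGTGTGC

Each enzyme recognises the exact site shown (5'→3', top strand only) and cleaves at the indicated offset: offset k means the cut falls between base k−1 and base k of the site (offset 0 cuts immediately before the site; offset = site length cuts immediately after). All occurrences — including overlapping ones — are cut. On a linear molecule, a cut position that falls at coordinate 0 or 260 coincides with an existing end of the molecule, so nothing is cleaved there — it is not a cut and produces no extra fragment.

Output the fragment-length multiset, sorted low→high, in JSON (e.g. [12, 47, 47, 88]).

Per-enzyme occurrences:
  DwuVI (TTCAAGC, off=4): no sites
  JekX (ATTATG, off=1): no sites
  GruIX CTCT/3: at [210] ⇒ [213]
  WciX (GCTAGCTA, off=5): no sites

All cut coordinates (distinct, sorted): [213]

Fragments:
  [0,213): 213 bp
  [213,260): 47 bp

[47,213]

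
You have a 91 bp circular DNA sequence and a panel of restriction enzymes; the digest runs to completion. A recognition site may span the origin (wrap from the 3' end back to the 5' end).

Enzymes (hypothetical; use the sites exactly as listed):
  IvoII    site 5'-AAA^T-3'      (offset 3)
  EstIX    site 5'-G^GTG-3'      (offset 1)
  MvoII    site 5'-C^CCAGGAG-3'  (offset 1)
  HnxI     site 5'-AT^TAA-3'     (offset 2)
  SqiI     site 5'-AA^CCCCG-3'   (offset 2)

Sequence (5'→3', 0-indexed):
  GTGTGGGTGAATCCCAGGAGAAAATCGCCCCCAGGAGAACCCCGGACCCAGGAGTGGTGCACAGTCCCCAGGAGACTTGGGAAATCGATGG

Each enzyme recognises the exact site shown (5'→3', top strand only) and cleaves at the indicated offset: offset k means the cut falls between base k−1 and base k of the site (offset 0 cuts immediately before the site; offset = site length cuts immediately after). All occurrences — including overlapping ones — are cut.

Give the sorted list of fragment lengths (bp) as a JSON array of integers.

[6,6,7,7,8,9,9,11,11,17]

Scan for sites:
  IvoII (AAAT, off=3): starts [21, 81] → cuts [24, 84]
  EstIX (GGTG, off=1): starts [5, 55, 90] → cuts [0, 6, 56]
  MvoII (CCCAGGAG, off=1): starts [12, 29, 46, 66] → cuts [13, 30, 47, 67]
  HnxI (ATTAA, off=2): no sites
  SqiI (AACCCCG, off=2): starts [37] → cuts [39]

Pooled cuts: [0, 6, 13, 24, 30, 39, 47, 56, 67, 84]

Fragment lengths:
  0→6: 6 bp
  6→13: 7 bp
  13→24: 11 bp
  24→30: 6 bp
  30→39: 9 bp
  39→47: 8 bp
  47→56: 9 bp
  56→67: 11 bp
  67→84: 17 bp
  84→0 (wrap): 91-84+0 = 7 bp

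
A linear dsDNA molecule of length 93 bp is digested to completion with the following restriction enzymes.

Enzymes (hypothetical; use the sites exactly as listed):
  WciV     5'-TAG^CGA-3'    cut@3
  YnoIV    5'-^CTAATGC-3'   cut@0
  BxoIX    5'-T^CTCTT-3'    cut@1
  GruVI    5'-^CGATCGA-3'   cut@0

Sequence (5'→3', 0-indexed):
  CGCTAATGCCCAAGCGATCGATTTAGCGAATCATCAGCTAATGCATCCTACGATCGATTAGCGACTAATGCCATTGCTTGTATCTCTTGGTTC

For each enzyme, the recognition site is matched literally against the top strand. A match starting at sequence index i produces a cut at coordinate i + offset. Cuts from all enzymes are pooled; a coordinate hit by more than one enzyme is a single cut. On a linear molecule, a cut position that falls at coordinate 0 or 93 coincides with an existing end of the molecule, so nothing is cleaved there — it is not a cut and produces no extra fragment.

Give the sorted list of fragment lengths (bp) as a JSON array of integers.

[2,3,10,11,11,12,12,13,19]

Scan for sites:
  WciV (TAGCGA, off=3): starts [23, 58] → cuts [26, 61]
  YnoIV (CTAATGC, off=0): starts [2, 37, 64] → cuts [2, 37, 64]
  BxoIX (TCTCTT, off=1): starts [82] → cuts [83]
  GruVI (CGATCGA, off=0): starts [14, 50] → cuts [14, 50]

Pooled cuts: [2, 14, 26, 37, 50, 61, 64, 83]

Fragments:
  [0,2): 2 bp
  [2,14): 12 bp
  [14,26): 12 bp
  [26,37): 11 bp
  [37,50): 13 bp
  [50,61): 11 bp
  [61,64): 3 bp
  [64,83): 19 bp
  [83,93): 10 bp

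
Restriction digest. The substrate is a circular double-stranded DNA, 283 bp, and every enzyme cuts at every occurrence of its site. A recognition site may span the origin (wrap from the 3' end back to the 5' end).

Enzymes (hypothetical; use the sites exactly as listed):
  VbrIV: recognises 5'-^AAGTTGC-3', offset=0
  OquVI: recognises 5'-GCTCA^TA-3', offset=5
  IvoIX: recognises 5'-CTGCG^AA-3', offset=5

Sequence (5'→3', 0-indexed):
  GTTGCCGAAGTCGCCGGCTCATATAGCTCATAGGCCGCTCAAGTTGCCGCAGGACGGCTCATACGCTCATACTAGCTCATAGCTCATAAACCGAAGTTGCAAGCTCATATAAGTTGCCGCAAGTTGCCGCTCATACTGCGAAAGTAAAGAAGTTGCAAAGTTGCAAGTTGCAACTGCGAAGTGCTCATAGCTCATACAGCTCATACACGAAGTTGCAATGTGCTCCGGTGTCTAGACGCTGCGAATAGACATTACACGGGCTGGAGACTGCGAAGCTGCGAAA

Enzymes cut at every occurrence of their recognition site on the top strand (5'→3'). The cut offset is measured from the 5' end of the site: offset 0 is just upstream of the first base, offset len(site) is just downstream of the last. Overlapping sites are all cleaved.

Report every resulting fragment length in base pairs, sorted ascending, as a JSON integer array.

[1,3,6,7,7,7,7,7,8,8,8,9,9,9,9,10,10,10,13,14,14,21,23,29,34]

Site scan:
  VbrIV (AAGTTGC, off=0): starts [40, 93, 110, 120, 149, 157, 164, 209, 281] → cuts [40, 93, 110, 120, 149, 157, 164, 209, 281]
  OquVI (GCTCATA, off=5): starts [16, 25, 56, 64, 74, 81, 102, 128, 182, 189, 198] → cuts [21, 30, 61, 69, 79, 86, 107, 133, 187, 194, 203]
  IvoIX (CTGCGAA, off=5): starts [135, 173, 238, 267, 275] → cuts [140, 178, 243, 272, 280]

Pooled cuts: [21, 30, 40, 61, 69, 79, 86, 93, 107, 110, 120, 133, 140, 149, 157, 164, 178, 187, 194, 203, 209, 243, 272, 280, 281]

Fragment lengths:
  21→30: 9 bp
  30→40: 10 bp
  40→61: 21 bp
  61→69: 8 bp
  69→79: 10 bp
  79→86: 7 bp
  86→93: 7 bp
  93→107: 14 bp
  107→110: 3 bp
  110→120: 10 bp
  120→133: 13 bp
  133→140: 7 bp
  140→149: 9 bp
  149→157: 8 bp
  157→164: 7 bp
  164→178: 14 bp
  178→187: 9 bp
  187→194: 7 bp
  194→203: 9 bp
  203→209: 6 bp
  209→243: 34 bp
  243→272: 29 bp
  272→280: 8 bp
  280→281: 1 bp
  281→21 (wrap): 283-281+21 = 23 bp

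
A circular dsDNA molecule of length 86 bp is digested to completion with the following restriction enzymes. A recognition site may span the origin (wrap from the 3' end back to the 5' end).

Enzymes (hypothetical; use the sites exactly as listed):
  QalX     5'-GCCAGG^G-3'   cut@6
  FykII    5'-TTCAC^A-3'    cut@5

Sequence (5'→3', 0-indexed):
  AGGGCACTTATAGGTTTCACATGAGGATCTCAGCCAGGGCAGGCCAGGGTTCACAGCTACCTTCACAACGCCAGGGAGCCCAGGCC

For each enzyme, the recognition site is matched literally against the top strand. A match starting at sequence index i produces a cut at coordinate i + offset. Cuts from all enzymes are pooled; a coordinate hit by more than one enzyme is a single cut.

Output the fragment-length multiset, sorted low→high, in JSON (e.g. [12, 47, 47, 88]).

[6,9,10,12,14,17,18]

Scan for sites:
  QalX (GCCAGGG, off=6): starts [32, 42, 69, 83] → cuts [3, 38, 48, 75]
  FykII (TTCACA, off=5): starts [15, 49, 61] → cuts [20, 54, 66]

All cut coordinates (distinct, sorted): [3, 20, 38, 48, 54, 66, 75]

Fragments:
  3→20: 17 bp
  20→38: 18 bp
  38→48: 10 bp
  48→54: 6 bp
  54→66: 12 bp
  66→75: 9 bp
  75→3 (wrap): 86-75+3 = 14 bp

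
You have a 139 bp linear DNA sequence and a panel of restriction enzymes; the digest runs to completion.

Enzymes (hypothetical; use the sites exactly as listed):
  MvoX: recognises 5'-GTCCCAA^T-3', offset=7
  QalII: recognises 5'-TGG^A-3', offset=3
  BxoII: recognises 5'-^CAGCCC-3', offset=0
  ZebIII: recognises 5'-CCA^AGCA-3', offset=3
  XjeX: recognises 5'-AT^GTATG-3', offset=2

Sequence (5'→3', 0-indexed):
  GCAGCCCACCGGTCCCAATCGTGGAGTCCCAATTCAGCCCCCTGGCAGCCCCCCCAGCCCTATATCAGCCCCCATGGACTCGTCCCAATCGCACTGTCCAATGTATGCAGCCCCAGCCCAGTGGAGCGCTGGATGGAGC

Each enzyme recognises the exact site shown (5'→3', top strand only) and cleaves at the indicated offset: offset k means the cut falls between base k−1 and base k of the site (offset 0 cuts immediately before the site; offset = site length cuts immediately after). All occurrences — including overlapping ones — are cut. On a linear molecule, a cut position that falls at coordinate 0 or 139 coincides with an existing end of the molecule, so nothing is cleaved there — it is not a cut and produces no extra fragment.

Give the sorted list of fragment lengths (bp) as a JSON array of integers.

[1,2,3,4,5,6,6,8,8,9,11,11,11,11,12,14,17]

Per-enzyme occurrences:
  MvoX (GTCCCAAT, off=7): starts [11, 25, 81] → cuts [18, 32, 88]
  QalII (TGGA, off=3): starts [21, 74, 121, 129, 133] → cuts [24, 77, 124, 132, 136]
  BxoII (CAGCCC, off=0): starts [1, 34, 45, 54, 65, 107, 113] → cuts [1, 34, 45, 54, 65, 107, 113]
  ZebIII (CCAAGCA, off=3): no sites
  XjeX (ATGTATG, off=2): starts [100] → cuts [102]

All cut coordinates (distinct, sorted): [1, 18, 24, 32, 34, 45, 54, 65, 77, 88, 102, 107, 113, 124, 132, 136]

Fragment lengths:
  [0,1): 1 bp
  [1,18): 17 bp
  [18,24): 6 bp
  [24,32): 8 bp
  [32,34): 2 bp
  [34,45): 11 bp
  [45,54): 9 bp
  [54,65): 11 bp
  [65,77): 12 bp
  [77,88): 11 bp
  [88,102): 14 bp
  [102,107): 5 bp
  [107,113): 6 bp
  [113,124): 11 bp
  [124,132): 8 bp
  [132,136): 4 bp
  [136,139): 3 bp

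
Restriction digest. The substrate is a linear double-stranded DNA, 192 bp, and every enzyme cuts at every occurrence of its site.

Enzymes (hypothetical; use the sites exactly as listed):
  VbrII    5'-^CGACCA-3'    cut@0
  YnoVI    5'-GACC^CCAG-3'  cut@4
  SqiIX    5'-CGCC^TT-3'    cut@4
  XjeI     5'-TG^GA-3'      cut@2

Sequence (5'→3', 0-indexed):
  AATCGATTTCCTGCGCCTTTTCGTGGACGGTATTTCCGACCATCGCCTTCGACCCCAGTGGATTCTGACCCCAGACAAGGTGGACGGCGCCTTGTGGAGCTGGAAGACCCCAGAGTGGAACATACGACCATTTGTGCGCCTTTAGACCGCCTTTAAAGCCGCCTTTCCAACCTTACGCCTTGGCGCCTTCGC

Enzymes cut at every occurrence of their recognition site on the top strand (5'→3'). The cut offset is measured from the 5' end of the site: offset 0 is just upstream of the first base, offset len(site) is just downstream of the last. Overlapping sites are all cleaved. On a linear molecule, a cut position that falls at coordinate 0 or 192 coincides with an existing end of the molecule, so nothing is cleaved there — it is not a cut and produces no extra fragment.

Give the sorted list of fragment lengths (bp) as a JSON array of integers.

Scan for sites:
  VbrII CGACCA/0: at [36, 124] ⇒ [36, 124]
  YnoVI GACCCCAG/4: at [50, 66, 105] ⇒ [54, 70, 109]
  SqiIX CGCCTT/4: at [13, 43, 87, 136, 147, 159, 175, 183] ⇒ [17, 47, 91, 140, 151, 163, 179, 187]
  XjeI TGGA/2: at [23, 58, 80, 94, 100, 115] ⇒ [25, 60, 82, 96, 102, 117]

Pooled cuts: [17, 25, 36, 47, 54, 60, 70, 82, 91, 96, 102, 109, 117, 124, 140, 151, 163, 179, 187]

Fragments:
  [0,17): 17 bp
  [17,25): 8 bp
  [25,36): 11 bp
  [36,47): 11 bp
  [47,54): 7 bp
  [54,60): 6 bp
  [60,70): 10 bp
  [70,82): 12 bp
  [82,91): 9 bp
  [91,96): 5 bp
  [96,102): 6 bp
  [102,109): 7 bp
  [109,117): 8 bp
  [117,124): 7 bp
  [124,140): 16 bp
  [140,151): 11 bp
  [151,163): 12 bp
  [163,179): 16 bp
  [179,187): 8 bp
  [187,192): 5 bp

[5,5,6,6,7,7,7,8,8,8,9,10,11,11,11,12,12,16,16,17]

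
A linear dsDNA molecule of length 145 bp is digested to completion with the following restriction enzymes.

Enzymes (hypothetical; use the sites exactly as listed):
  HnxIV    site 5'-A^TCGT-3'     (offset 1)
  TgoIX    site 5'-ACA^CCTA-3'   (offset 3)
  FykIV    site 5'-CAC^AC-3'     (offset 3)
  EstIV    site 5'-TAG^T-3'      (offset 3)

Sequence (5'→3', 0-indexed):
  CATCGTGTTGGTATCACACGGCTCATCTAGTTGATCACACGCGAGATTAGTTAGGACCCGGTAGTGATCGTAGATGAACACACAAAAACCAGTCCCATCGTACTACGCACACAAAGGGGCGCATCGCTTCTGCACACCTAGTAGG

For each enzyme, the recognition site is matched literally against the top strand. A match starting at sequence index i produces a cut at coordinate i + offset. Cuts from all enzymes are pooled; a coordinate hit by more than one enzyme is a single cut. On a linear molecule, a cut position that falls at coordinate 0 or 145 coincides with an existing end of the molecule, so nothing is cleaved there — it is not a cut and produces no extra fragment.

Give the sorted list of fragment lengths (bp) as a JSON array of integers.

[1,2,3,4,5,8,12,13,13,14,14,15,16,25]

Site scan:
  HnxIV (ATCGT, off=1): starts [1, 66, 96] → cuts [2, 67, 97]
  TgoIX (ACACCTA, off=3): starts [133] → cuts [136]
  FykIV (CACAC, off=3): starts [14, 35, 78, 107, 132] → cuts [17, 38, 81, 110, 135]
  EstIV (TAGT, off=3): starts [27, 47, 61, 138] → cuts [30, 50, 64, 141]

Pooled cuts: [2, 17, 30, 38, 50, 64, 67, 81, 97, 110, 135, 136, 141]

Fragments:
  [0,2): 2 bp
  [2,17): 15 bp
  [17,30): 13 bp
  [30,38): 8 bp
  [38,50): 12 bp
  [50,64): 14 bp
  [64,67): 3 bp
  [67,81): 14 bp
  [81,97): 16 bp
  [97,110): 13 bp
  [110,135): 25 bp
  [135,136): 1 bp
  [136,141): 5 bp
  [141,145): 4 bp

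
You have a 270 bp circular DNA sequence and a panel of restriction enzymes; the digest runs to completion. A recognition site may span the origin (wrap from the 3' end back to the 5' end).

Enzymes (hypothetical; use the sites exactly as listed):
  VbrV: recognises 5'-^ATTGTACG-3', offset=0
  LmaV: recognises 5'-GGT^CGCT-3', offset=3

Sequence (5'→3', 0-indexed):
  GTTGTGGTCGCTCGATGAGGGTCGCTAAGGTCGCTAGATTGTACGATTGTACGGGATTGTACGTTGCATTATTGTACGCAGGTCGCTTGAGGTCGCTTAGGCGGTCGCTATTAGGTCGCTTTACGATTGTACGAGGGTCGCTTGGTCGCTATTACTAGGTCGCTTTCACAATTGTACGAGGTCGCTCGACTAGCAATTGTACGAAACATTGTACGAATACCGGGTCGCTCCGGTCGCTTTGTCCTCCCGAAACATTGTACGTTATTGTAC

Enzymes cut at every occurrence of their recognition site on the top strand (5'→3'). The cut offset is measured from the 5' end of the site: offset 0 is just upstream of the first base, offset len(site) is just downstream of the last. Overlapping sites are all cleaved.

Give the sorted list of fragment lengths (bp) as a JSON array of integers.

[6,8,8,9,9,9,10,10,10,10,11,12,12,12,13,13,13,14,14,15,15,18,19]

Scan for sites:
  VbrV (ATTGTACG, off=0): starts [37, 45, 55, 70, 125, 170, 195, 207, 253, 263] → cuts [37, 45, 55, 70, 125, 170, 195, 207, 253, 263]
  LmaV (GGTCGCT, off=3): starts [5, 19, 28, 80, 90, 102, 113, 135, 143, 157, 179, 222, 231] → cuts [8, 22, 31, 83, 93, 105, 116, 138, 146, 160, 182, 225, 234]

Pooled cuts: [8, 22, 31, 37, 45, 55, 70, 83, 93, 105, 116, 125, 138, 146, 160, 170, 182, 195, 207, 225, 234, 253, 263]

Fragments:
  8→22: 14 bp
  22→31: 9 bp
  31→37: 6 bp
  37→45: 8 bp
  45→55: 10 bp
  55→70: 15 bp
  70→83: 13 bp
  83→93: 10 bp
  93→105: 12 bp
  105→116: 11 bp
  116→125: 9 bp
  125→138: 13 bp
  138→146: 8 bp
  146→160: 14 bp
  160→170: 10 bp
  170→182: 12 bp
  182→195: 13 bp
  195→207: 12 bp
  207→225: 18 bp
  225→234: 9 bp
  234→253: 19 bp
  253→263: 10 bp
  263→8 (wrap): 270-263+8 = 15 bp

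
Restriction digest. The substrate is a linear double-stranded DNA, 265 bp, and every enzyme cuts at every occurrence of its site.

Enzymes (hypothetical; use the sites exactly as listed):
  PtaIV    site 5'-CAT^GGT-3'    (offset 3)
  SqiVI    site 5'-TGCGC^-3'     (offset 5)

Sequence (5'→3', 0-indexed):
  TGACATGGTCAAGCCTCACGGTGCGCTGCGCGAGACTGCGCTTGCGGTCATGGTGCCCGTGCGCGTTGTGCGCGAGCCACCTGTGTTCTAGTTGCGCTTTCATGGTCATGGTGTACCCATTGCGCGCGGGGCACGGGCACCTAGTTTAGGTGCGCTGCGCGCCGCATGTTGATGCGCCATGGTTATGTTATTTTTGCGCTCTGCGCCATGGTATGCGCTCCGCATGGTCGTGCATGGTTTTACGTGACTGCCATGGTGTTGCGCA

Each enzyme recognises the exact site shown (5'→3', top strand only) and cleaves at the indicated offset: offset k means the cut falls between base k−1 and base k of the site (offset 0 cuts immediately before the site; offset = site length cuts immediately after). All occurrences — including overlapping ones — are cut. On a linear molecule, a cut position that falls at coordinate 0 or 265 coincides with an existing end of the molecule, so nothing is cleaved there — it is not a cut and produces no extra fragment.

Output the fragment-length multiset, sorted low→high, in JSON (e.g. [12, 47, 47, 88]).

Per-enzyme occurrences:
  PtaIV CATGGT/3: at [3, 48, 100, 106, 177, 206, 222, 232, 251] ⇒ [6, 51, 103, 109, 180, 209, 225, 235, 254]
  SqiVI TGCGC/5: at [21, 26, 36, 59, 68, 92, 120, 150, 155, 172, 194, 201, 213, 259] ⇒ [26, 31, 41, 64, 73, 97, 125, 155, 160, 177, 199, 206, 218, 264]

All cut coordinates (distinct, sorted): [6, 26, 31, 41, 51, 64, 73, 97, 103, 109, 125, 155, 160, 177, 180, 199, 206, 209, 218, 225, 235, 254, 264]

Fragments:
  [0,6): 6 bp
  [6,26): 20 bp
  [26,31): 5 bp
  [31,41): 10 bp
  [41,51): 10 bp
  [51,64): 13 bp
  [64,73): 9 bp
  [73,97): 24 bp
  [97,103): 6 bp
  [103,109): 6 bp
  [109,125): 16 bp
  [125,155): 30 bp
  [155,160): 5 bp
  [160,177): 17 bp
  [177,180): 3 bp
  [180,199): 19 bp
  [199,206): 7 bp
  [206,209): 3 bp
  [209,218): 9 bp
  [218,225): 7 bp
  [225,235): 10 bp
  [235,254): 19 bp
  [254,264): 10 bp
  [264,265): 1 bp

[1,3,3,5,5,6,6,6,7,7,9,9,10,10,10,10,13,16,17,19,19,20,24,30]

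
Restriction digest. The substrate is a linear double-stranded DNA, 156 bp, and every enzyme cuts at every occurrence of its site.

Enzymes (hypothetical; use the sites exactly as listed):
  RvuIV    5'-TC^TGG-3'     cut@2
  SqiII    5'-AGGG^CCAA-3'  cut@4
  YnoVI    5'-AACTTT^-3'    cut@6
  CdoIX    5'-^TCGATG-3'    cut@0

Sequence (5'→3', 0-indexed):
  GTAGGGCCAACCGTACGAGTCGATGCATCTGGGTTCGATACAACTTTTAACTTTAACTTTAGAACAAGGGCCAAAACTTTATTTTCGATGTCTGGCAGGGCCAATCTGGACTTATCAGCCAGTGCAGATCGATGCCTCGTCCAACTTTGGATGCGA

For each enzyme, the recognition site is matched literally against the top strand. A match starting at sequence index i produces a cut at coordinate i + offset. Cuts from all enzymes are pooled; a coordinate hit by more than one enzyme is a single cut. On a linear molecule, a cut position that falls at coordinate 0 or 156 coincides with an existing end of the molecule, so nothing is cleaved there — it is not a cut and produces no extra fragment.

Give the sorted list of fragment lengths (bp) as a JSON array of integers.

[4,6,6,6,7,8,8,8,10,10,10,13,18,20,22]

Per-enzyme occurrences:
  RvuIV TCTGG/2: at [27, 90, 104] ⇒ [29, 92, 106]
  SqiII AGGGCCAA/4: at [2, 66, 96] ⇒ [6, 70, 100]
  YnoVI AACTTT/6: at [41, 48, 54, 74, 142] ⇒ [47, 54, 60, 80, 148]
  CdoIX TCGATG/0: at [19, 84, 128] ⇒ [19, 84, 128]

Pooled cuts: [6, 19, 29, 47, 54, 60, 70, 80, 84, 92, 100, 106, 128, 148]

Fragments:
  [0,6): 6 bp
  [6,19): 13 bp
  [19,29): 10 bp
  [29,47): 18 bp
  [47,54): 7 bp
  [54,60): 6 bp
  [60,70): 10 bp
  [70,80): 10 bp
  [80,84): 4 bp
  [84,92): 8 bp
  [92,100): 8 bp
  [100,106): 6 bp
  [106,128): 22 bp
  [128,148): 20 bp
  [148,156): 8 bp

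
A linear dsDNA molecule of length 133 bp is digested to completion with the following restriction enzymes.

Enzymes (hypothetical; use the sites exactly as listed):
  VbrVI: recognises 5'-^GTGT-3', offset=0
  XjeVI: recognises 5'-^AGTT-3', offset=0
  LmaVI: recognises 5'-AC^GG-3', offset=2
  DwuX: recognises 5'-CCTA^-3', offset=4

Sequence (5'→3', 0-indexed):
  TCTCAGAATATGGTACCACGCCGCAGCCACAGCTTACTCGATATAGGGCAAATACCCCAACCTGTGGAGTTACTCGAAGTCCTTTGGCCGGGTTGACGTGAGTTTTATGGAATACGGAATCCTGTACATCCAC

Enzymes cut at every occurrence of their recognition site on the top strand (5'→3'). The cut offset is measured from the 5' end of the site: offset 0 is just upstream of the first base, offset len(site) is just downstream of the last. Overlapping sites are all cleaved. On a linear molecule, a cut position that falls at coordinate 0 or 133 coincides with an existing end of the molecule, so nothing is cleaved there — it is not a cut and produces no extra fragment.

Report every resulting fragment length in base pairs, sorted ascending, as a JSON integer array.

[15,18,33,67]

Scan for sites:
  VbrVI (GTGT, off=0): no sites
  XjeVI (AGTT, off=0): starts [67, 100] → cuts [67, 100]
  LmaVI (ACGG, off=2): starts [113] → cuts [115]
  DwuX (CCTA, off=4): no sites

Pooled cuts: [67, 100, 115]

Fragments:
  [0,67): 67 bp
  [67,100): 33 bp
  [100,115): 15 bp
  [115,133): 18 bp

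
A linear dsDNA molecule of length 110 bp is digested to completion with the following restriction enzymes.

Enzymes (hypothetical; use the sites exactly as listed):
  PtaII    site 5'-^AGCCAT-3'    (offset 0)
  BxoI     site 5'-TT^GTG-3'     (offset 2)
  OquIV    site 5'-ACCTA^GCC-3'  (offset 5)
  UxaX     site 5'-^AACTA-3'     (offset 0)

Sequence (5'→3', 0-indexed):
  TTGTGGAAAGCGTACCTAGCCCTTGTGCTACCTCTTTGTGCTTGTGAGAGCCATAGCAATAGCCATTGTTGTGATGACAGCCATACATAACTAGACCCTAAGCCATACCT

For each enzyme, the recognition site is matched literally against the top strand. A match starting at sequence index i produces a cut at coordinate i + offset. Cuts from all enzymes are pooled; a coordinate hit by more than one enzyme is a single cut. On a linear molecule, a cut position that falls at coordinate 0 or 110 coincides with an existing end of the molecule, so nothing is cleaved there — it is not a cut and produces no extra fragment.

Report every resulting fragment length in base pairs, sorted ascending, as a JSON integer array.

[2,5,6,6,8,10,10,10,12,12,13,16]

Per-enzyme occurrences:
  PtaII AGCCAT/0: at [48, 60, 78, 100] ⇒ [48, 60, 78, 100]
  BxoI TTGTG/2: at [0, 22, 35, 41, 68] ⇒ [2, 24, 37, 43, 70]
  OquIV ACCTAGCC/5: at [13] ⇒ [18]
  UxaX AACTA/0: at [88] ⇒ [88]

All cut coordinates (distinct, sorted): [2, 18, 24, 37, 43, 48, 60, 70, 78, 88, 100]

Fragments:
  [0,2): 2 bp
  [2,18): 16 bp
  [18,24): 6 bp
  [24,37): 13 bp
  [37,43): 6 bp
  [43,48): 5 bp
  [48,60): 12 bp
  [60,70): 10 bp
  [70,78): 8 bp
  [78,88): 10 bp
  [88,100): 12 bp
  [100,110): 10 bp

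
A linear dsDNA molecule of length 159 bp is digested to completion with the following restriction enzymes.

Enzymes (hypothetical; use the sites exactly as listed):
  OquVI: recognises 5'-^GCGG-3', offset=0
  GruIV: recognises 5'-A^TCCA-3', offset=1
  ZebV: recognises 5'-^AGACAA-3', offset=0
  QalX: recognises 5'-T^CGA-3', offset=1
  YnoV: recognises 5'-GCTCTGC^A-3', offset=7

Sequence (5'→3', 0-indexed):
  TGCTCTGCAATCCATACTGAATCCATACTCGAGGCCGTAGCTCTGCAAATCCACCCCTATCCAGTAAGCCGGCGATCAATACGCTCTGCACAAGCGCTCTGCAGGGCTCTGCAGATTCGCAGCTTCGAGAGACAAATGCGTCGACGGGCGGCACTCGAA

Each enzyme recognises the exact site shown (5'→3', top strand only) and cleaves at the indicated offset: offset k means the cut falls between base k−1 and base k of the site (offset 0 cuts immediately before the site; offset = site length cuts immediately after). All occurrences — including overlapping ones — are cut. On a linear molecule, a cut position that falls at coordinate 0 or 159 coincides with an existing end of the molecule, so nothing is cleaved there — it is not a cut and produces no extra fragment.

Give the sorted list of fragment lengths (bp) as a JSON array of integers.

Per-enzyme occurrences:
  OquVI GCGG/0: at [147] ⇒ [147]
  GruIV ATCCA/1: at [9, 20, 48, 58] ⇒ [10, 21, 49, 59]
  ZebV AGACAA/0: at [129] ⇒ [129]
  QalX TCGA/1: at [28, 124, 140, 154] ⇒ [29, 125, 141, 155]
  YnoV GCTCTGCA/7: at [1, 39, 82, 95, 105] ⇒ [8, 46, 89, 102, 112]

All cut coordinates (distinct, sorted): [8, 10, 21, 29, 46, 49, 59, 89, 102, 112, 125, 129, 141, 147, 155]

Fragment lengths:
  [0,8): 8 bp
  [8,10): 2 bp
  [10,21): 11 bp
  [21,29): 8 bp
  [29,46): 17 bp
  [46,49): 3 bp
  [49,59): 10 bp
  [59,89): 30 bp
  [89,102): 13 bp
  [102,112): 10 bp
  [112,125): 13 bp
  [125,129): 4 bp
  [129,141): 12 bp
  [141,147): 6 bp
  [147,155): 8 bp
  [155,159): 4 bp

[2,3,4,4,6,8,8,8,10,10,11,12,13,13,17,30]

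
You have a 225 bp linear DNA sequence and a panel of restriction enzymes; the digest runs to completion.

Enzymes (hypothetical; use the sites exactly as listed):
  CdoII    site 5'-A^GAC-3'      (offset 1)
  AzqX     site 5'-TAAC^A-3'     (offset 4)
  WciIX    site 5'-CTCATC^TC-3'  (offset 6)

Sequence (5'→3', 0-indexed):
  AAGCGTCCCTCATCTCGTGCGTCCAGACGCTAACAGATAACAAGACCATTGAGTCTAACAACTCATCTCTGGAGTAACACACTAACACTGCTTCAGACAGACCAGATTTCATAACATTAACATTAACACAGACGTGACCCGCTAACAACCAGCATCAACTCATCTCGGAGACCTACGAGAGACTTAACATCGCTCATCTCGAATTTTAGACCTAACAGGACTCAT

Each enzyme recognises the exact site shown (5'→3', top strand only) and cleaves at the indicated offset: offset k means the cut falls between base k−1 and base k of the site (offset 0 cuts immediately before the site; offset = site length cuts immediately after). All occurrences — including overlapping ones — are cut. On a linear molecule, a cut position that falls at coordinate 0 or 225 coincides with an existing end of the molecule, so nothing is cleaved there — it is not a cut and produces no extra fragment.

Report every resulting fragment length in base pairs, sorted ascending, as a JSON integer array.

[2,3,4,5,6,6,7,8,8,8,8,9,9,9,10,10,11,11,11,14,16,16,16,18]

Site scan:
  CdoII (AGAC, off=1): starts [24, 42, 94, 98, 129, 168, 179, 207] → cuts [25, 43, 95, 99, 130, 169, 180, 208]
  AzqX (TAACA, off=4): starts [30, 37, 55, 74, 82, 111, 117, 123, 142, 184, 212] → cuts [34, 41, 59, 78, 86, 115, 121, 127, 146, 188, 216]
  WciIX (CTCATCTC, off=6): starts [8, 61, 158, 192] → cuts [14, 67, 164, 198]

Pooled cuts: [14, 25, 34, 41, 43, 59, 67, 78, 86, 95, 99, 115, 121, 127, 130, 146, 164, 169, 180, 188, 198, 208, 216]

Fragment lengths:
  [0,14): 14 bp
  [14,25): 11 bp
  [25,34): 9 bp
  [34,41): 7 bp
  [41,43): 2 bp
  [43,59): 16 bp
  [59,67): 8 bp
  [67,78): 11 bp
  [78,86): 8 bp
  [86,95): 9 bp
  [95,99): 4 bp
  [99,115): 16 bp
  [115,121): 6 bp
  [121,127): 6 bp
  [127,130): 3 bp
  [130,146): 16 bp
  [146,164): 18 bp
  [164,169): 5 bp
  [169,180): 11 bp
  [180,188): 8 bp
  [188,198): 10 bp
  [198,208): 10 bp
  [208,216): 8 bp
  [216,225): 9 bp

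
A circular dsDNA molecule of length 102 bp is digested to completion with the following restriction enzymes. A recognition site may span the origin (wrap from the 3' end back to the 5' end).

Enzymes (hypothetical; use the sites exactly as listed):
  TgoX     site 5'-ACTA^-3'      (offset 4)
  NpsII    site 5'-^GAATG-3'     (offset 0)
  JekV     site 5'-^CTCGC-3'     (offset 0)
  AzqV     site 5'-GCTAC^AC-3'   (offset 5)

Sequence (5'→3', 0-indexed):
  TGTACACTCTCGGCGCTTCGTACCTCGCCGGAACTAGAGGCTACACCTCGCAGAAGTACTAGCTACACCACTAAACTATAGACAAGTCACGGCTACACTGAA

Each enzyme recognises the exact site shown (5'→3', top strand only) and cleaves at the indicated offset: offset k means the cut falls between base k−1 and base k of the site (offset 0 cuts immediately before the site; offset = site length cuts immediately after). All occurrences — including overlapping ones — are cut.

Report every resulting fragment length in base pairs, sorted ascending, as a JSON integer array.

[2,3,5,5,7,8,13,15,18,26]

Site scan:
  TgoX (ACTA, off=4): starts [32, 57, 69, 74] → cuts [36, 61, 73, 78]
  NpsII (GAATG, off=0): starts [99] → cuts [99]
  JekV (CTCGC, off=0): starts [23, 46] → cuts [23, 46]
  AzqV (GCTACAC, off=5): starts [39, 61, 91] → cuts [44, 66, 96]

Pooled cuts: [23, 36, 44, 46, 61, 66, 73, 78, 96, 99]

Fragments:
  23→36: 13 bp
  36→44: 8 bp
  44→46: 2 bp
  46→61: 15 bp
  61→66: 5 bp
  66→73: 7 bp
  73→78: 5 bp
  78→96: 18 bp
  96→99: 3 bp
  99→23 (wrap): 102-99+23 = 26 bp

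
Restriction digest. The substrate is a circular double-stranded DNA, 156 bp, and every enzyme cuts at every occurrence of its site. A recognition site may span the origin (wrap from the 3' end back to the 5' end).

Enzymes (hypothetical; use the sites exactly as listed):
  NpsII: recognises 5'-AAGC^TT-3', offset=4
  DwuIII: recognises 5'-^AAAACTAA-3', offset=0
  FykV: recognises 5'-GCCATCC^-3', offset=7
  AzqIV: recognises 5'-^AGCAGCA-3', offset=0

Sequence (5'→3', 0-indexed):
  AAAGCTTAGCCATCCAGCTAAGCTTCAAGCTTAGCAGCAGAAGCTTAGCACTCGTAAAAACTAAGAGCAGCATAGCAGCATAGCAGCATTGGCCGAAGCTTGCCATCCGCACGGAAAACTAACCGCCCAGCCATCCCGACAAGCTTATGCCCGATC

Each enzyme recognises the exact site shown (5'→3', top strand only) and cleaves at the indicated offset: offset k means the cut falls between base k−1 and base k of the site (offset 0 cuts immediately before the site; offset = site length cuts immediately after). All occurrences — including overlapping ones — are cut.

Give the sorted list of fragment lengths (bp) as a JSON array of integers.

[2,6,7,8,8,8,8,9,9,10,12,12,17,18,22]

Scan for sites:
  NpsII AAGCTT/4: at [1, 19, 26, 40, 95, 140] ⇒ [5, 23, 30, 44, 99, 144]
  DwuIII AAAACTAA/0: at [56, 114] ⇒ [56, 114]
  FykV GCCATCC/7: at [8, 101, 129] ⇒ [15, 108, 136]
  AzqIV AGCAGCA/0: at [32, 65, 73, 81] ⇒ [32, 65, 73, 81]

Pooled cuts: [5, 15, 23, 30, 32, 44, 56, 65, 73, 81, 99, 108, 114, 136, 144]

Fragments:
  5→15: 10 bp
  15→23: 8 bp
  23→30: 7 bp
  30→32: 2 bp
  32→44: 12 bp
  44→56: 12 bp
  56→65: 9 bp
  65→73: 8 bp
  73→81: 8 bp
  81→99: 18 bp
  99→108: 9 bp
  108→114: 6 bp
  114→136: 22 bp
  136→144: 8 bp
  144→5 (wrap): 156-144+5 = 17 bp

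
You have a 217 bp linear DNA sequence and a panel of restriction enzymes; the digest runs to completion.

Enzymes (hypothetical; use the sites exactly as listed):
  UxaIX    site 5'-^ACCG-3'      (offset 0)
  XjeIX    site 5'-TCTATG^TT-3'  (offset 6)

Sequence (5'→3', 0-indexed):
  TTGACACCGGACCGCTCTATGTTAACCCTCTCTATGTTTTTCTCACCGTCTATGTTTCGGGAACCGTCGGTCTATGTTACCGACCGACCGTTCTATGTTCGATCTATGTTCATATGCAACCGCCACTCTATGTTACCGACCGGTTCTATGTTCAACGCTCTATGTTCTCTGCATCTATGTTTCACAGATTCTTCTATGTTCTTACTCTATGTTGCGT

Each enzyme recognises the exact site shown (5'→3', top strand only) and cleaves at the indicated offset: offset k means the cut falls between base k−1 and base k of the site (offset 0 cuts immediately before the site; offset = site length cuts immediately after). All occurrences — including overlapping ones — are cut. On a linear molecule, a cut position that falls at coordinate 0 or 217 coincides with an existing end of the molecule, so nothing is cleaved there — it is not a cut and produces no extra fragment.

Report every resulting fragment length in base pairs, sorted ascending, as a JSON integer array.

Site scan:
  UxaIX ACCG/0: at [5, 10, 44, 62, 78, 82, 86, 118, 134, 138] ⇒ [5, 10, 44, 62, 78, 82, 86, 118, 134, 138]
  XjeIX TCTATGTT/6: at [15, 30, 48, 70, 91, 102, 126, 144, 158, 173, 192, 205] ⇒ [21, 36, 54, 76, 97, 108, 132, 150, 164, 179, 198, 211]

All cut coordinates (distinct, sorted): [5, 10, 21, 36, 44, 54, 62, 76, 78, 82, 86, 97, 108, 118, 132, 134, 138, 150, 164, 179, 198, 211]

Fragments:
  [0,5): 5 bp
  [5,10): 5 bp
  [10,21): 11 bp
  [21,36): 15 bp
  [36,44): 8 bp
  [44,54): 10 bp
  [54,62): 8 bp
  [62,76): 14 bp
  [76,78): 2 bp
  [78,82): 4 bp
  [82,86): 4 bp
  [86,97): 11 bp
  [97,108): 11 bp
  [108,118): 10 bp
  [118,132): 14 bp
  [132,134): 2 bp
  [134,138): 4 bp
  [138,150): 12 bp
  [150,164): 14 bp
  [164,179): 15 bp
  [179,198): 19 bp
  [198,211): 13 bp
  [211,217): 6 bp

[2,2,4,4,4,5,5,6,8,8,10,10,11,11,11,12,13,14,14,14,15,15,19]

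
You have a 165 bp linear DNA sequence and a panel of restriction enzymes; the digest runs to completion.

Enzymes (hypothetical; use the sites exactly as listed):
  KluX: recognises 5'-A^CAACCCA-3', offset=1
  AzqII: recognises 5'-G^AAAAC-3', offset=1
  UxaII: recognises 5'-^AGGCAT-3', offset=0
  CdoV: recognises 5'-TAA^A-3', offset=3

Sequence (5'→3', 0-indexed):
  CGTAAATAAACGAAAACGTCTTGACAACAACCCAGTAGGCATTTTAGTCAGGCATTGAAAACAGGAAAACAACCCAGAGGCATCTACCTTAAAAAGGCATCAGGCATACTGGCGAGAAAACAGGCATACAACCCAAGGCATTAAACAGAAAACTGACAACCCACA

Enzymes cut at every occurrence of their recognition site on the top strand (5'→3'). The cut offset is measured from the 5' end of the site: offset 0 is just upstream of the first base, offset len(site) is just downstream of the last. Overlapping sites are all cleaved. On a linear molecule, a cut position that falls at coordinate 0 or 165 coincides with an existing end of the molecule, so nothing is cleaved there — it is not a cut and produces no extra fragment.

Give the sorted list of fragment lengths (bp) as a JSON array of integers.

Site scan:
  KluX (ACAACCCA, off=1): starts [26, 68, 127, 155] → cuts [27, 69, 128, 156]
  AzqII (GAAAAC, off=1): starts [11, 56, 64, 115, 147] → cuts [12, 57, 65, 116, 148]
  UxaII (AGGCAT, off=0): starts [36, 49, 77, 94, 101, 121, 135] → cuts [36, 49, 77, 94, 101, 121, 135]
  CdoV (TAAA, off=3): starts [2, 6, 89, 141] → cuts [5, 9, 92, 144]

Pooled cuts: [5, 9, 12, 27, 36, 49, 57, 65, 69, 77, 92, 94, 101, 116, 121, 128, 135, 144, 148, 156]

Fragments:
  [0,5): 5 bp
  [5,9): 4 bp
  [9,12): 3 bp
  [12,27): 15 bp
  [27,36): 9 bp
  [36,49): 13 bp
  [49,57): 8 bp
  [57,65): 8 bp
  [65,69): 4 bp
  [69,77): 8 bp
  [77,92): 15 bp
  [92,94): 2 bp
  [94,101): 7 bp
  [101,116): 15 bp
  [116,121): 5 bp
  [121,128): 7 bp
  [128,135): 7 bp
  [135,144): 9 bp
  [144,148): 4 bp
  [148,156): 8 bp
  [156,165): 9 bp

[2,3,4,4,4,5,5,7,7,7,8,8,8,8,9,9,9,13,15,15,15]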